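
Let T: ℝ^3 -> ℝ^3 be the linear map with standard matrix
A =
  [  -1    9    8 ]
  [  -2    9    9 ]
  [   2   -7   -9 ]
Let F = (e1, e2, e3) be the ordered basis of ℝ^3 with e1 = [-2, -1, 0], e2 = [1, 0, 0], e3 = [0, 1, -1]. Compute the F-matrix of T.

The j-th column of [T]_F is [T(ej)]_F.
T(e1) = A e1 = [-7, -5, 3] = 2e1 - 3e2 - 3e3, so column 1 is [2, -3, -3].
Repeating for e2, e3 and assembling the columns gives [[2, 0, -2], [-3, -1, -3], [-3, -2, -2]].

[[2, 0, -2], [-3, -1, -3], [-3, -2, -2]]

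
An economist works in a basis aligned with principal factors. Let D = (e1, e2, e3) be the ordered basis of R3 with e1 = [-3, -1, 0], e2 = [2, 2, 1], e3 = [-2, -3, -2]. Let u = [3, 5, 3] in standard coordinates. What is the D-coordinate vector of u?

[1, 3, 0]

We seek scalars with c_1 e1 + ... + c_3 e3 = u; equivalently solve M c = u where the columns of M are e1, ..., e3.
Gaussian elimination on [M | u] yields c = (1, 3, 0).
Check: e1 + 3e2 + 0·e3 = [3, 5, 3].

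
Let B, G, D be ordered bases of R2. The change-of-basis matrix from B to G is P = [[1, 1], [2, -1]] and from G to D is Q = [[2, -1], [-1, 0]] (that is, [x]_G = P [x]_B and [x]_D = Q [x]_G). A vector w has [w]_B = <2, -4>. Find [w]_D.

Composing the changes, [w]_D = Q P [w]_B.
Q P = [[0, 3], [-1, -1]]; applying this to <2, -4> gives <-12, 2>.

<-12, 2>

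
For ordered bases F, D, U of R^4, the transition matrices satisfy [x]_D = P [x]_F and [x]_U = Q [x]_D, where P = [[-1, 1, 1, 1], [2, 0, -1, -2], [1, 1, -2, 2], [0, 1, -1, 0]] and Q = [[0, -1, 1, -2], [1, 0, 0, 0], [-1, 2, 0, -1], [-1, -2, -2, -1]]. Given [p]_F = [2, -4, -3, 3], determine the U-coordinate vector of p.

Apply P to get D-coordinates [-6, 1, 10, -1], then Q to get U-coordinates.
The result is [p]_U = [11, -6, 9, -15].

[11, -6, 9, -15]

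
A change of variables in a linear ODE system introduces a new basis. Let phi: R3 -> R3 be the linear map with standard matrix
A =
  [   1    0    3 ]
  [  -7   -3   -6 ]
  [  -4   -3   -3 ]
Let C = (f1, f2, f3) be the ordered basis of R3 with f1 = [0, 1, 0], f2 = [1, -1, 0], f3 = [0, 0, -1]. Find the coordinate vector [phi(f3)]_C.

[3, -3, -3]

Column 3 of [phi]_C is the C-coordinate vector of phi(f3).
In standard coordinates phi(f3) = A f3 = [-3, 6, 3].
Converting to C: [-3, 6, 3] = 3f1 - 3f2 - 3f3, so the coordinate vector is [3, -3, -3].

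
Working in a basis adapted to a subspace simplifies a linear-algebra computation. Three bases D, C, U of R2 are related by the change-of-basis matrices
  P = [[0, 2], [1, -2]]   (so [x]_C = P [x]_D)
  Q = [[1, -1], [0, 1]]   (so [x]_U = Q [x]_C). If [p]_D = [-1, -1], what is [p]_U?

[-3, 1]

First [p]_C = P [p]_D = [-2, 1].
Then [p]_U = Q [p]_C = [-3, 1].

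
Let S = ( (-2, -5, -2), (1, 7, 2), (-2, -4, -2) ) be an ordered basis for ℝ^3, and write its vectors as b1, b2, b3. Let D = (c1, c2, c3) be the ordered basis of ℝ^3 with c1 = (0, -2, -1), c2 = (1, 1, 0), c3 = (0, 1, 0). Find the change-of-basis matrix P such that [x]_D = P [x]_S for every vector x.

Column j of P is [bj]_D, since P maps S-coordinates to D-coordinates.
Expressing b1 in D: b1 = 2c1 - 2c2 + c3, so column 1 of P is (2, -2, 1).
Doing the same for each bj gives P = [[2, -2, 2], [-2, 1, -2], [1, 2, 2]].

[[2, -2, 2], [-2, 1, -2], [1, 2, 2]]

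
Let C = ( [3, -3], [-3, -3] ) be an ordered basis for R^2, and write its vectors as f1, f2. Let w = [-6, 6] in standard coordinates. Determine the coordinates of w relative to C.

Write w = c_1 f1 + c_2 f2 and solve for the c_i.
System: 3c_1 - 3c_2 = -6, -3c_1 - 3c_2 = 6; solving gives c_1 = -2, c_2 = 0.
Check: -2f1 + 0·f2 = [-6, 6].

[-2, 0]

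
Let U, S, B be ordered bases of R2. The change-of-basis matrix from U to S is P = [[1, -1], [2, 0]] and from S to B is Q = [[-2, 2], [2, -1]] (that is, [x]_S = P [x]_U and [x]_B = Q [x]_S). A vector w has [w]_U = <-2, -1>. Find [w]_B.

Apply P to get S-coordinates <-1, -4>, then Q to get B-coordinates.
The result is [w]_B = <-6, 2>.

<-6, 2>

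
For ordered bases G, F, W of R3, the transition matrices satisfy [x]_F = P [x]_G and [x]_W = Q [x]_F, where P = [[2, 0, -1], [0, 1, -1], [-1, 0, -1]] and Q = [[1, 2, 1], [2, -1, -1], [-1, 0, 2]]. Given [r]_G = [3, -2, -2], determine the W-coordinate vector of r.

[7, 17, -10]

Composing the changes, [r]_W = Q P [r]_G.
Q P = [[1, 2, -4], [5, -1, 0], [-4, 0, -1]]; applying this to [3, -2, -2] gives [7, 17, -10].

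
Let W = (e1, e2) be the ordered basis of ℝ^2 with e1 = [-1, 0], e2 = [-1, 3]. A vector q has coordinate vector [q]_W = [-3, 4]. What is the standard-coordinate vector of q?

[-1, 12]

The coordinates say q = -3e1 + 4e2; adding the scaled basis vectors gives [-1, 12].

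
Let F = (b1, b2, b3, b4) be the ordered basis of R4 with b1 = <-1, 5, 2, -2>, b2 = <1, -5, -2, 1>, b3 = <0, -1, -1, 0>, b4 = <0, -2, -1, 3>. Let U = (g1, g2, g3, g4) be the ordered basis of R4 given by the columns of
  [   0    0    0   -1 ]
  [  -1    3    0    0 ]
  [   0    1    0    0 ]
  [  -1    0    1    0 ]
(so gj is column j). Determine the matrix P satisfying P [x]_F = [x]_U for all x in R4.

[[1, -1, -2, -1], [2, -2, -1, -1], [-1, 0, -2, 2], [1, -1, 0, 0]]

Take x = bj: its F-coordinates are the j-th standard unit vector, so P e_j — column j of P — equals [bj]_U.
b1 = g1 + 2g2 - g3 + g4, giving column 1 = <1, 2, -1, 1>; repeating for each j gives P = [[1, -1, -2, -1], [2, -2, -1, -1], [-1, 0, -2, 2], [1, -1, 0, 0]].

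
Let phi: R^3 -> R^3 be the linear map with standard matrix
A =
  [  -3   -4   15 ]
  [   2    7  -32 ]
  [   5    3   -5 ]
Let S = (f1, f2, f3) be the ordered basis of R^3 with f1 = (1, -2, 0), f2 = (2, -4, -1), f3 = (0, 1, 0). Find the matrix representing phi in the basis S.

[[3, 1, 2], [1, -3, -3], [-2, -2, -1]]

Let P have columns f1, ..., f3. Then [phi]_S = P^(-1) A P.
Here det P = 1, so P^(-1) is integer; computing A P first and then P^(-1)(A P) gives [[3, 1, 2], [1, -3, -3], [-2, -2, -1]].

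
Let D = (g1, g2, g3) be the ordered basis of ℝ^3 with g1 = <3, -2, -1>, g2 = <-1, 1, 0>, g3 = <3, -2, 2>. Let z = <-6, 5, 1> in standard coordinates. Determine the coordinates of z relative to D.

<-1, 3, 0>

[z]_D is the unique c with M c = z, where M has columns g1, ..., g3.
Solving this 3x3 system gives c = (-1, 3, 0).
Check: -g1 + 3g2 + 0·g3 = <-6, 5, 1>.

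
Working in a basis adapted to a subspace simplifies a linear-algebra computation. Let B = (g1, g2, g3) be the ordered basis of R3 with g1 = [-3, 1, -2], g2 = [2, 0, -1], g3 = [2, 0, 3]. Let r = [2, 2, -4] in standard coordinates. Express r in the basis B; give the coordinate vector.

We seek scalars with c_1 g1 + ... + c_3 g3 = r; equivalently solve M c = r where the columns of M are g1, ..., g3.
Row-reducing the augmented matrix [M | r] gives c = (2, 3, 1).
Check: 2g1 + 3g2 + g3 = [2, 2, -4].

[2, 3, 1]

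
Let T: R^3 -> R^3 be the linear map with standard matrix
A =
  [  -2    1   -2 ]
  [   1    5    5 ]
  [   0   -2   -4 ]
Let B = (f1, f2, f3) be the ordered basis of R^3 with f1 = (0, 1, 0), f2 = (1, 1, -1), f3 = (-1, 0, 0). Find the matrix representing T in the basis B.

The j-th column of [T]_B is [T(fj)]_B.
T(f1) = A f1 = (1, 5, -2) = 3f1 + 2f2 + f3, so column 1 is (3, 2, 1).
Repeating for f2, f3 and assembling the columns gives [[3, 3, -1], [2, -2, 0], [1, -3, -2]].

[[3, 3, -1], [2, -2, 0], [1, -3, -2]]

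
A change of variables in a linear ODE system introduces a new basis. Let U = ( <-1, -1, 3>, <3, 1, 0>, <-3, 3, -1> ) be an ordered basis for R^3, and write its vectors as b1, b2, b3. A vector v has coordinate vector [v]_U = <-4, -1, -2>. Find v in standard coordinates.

<7, -3, -10>

By definition v = -4b1 - b2 - 2b3.
Summing componentwise gives <7, -3, -10>.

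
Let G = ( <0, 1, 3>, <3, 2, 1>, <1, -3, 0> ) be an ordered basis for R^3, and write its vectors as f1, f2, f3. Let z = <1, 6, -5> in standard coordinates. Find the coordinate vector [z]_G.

[z]_G is the unique c with M c = z, where M has columns f1, ..., f3.
Gaussian elimination on [M | z] yields c = (-2, 1, -2).
Check: -2f1 + f2 - 2f3 = <1, 6, -5>.

<-2, 1, -2>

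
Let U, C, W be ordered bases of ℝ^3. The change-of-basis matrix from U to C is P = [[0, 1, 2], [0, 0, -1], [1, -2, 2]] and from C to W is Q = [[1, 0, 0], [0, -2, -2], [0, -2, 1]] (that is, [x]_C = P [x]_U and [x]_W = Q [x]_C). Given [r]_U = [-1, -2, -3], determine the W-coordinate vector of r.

[-8, 0, -9]

First [r]_C = P [r]_U = [-8, 3, -3].
Then [r]_W = Q [r]_C = [-8, 0, -9].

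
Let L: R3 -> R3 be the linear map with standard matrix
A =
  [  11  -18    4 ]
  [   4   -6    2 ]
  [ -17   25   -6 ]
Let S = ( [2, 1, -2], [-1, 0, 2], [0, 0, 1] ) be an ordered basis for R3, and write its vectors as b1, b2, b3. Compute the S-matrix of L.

[[-2, 0, 2], [0, 3, 0], [-1, -1, -2]]

The j-th column of [L]_S is [L(bj)]_S.
L(b1) = A b1 = [-4, -2, 3] = -2b1 + 0·b2 - b3, so column 1 is [-2, 0, -1].
Repeating for b2, b3 and assembling the columns gives [[-2, 0, 2], [0, 3, 0], [-1, -1, -2]].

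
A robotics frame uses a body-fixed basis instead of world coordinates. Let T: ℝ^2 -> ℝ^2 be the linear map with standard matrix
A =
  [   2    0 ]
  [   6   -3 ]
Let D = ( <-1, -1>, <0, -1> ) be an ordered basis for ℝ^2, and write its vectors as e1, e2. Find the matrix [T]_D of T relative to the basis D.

[[2, 0], [1, -3]]

Let P have columns e1, e2. Then [T]_D = P^(-1) A P.
Here det P = 1, so P^(-1) is integer; computing A P first and then P^(-1)(A P) gives [[2, 0], [1, -3]].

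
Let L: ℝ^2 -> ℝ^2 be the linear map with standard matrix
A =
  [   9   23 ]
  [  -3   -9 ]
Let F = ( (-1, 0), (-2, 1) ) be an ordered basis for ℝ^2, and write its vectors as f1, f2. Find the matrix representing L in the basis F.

Let P have columns f1, f2. Then [L]_F = P^(-1) A P.
Here det P = -1, so P^(-1) is integer; computing A P first and then P^(-1)(A P) gives [[3, 1], [3, -3]].

[[3, 1], [3, -3]]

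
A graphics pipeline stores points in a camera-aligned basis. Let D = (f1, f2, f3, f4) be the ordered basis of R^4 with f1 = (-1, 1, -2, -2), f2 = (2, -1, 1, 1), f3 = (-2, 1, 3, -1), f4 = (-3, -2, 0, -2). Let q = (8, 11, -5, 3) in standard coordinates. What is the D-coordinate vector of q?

We seek scalars with c_1 f1 + ... + c_4 f4 = q; equivalently solve M c = q where the columns of M are f1, ..., f4.
Row-reducing the augmented matrix [M | q] gives c = (2, -1, 0, -4).
Check: 2f1 - f2 + 0·f3 - 4f4 = (8, 11, -5, 3).

(2, -1, 0, -4)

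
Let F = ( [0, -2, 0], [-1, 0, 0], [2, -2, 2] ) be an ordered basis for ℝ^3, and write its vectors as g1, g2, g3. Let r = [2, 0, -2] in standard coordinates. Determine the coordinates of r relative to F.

[r]_F is the unique c with M c = r, where M has columns g1, ..., g3.
Row-reducing the augmented matrix [M | r] gives c = (1, -4, -1).
Check: g1 - 4g2 - g3 = [2, 0, -2].

[1, -4, -1]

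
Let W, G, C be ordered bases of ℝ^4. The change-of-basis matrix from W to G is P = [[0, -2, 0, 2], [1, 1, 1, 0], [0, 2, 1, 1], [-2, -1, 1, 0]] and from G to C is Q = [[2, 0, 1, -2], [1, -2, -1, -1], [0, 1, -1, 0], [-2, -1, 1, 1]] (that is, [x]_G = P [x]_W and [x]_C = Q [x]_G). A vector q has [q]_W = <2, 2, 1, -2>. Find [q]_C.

Apply P to get G-coordinates <-8, 5, 3, -5>, then Q to get C-coordinates.
The result is [q]_C = <-3, -16, 2, 9>.

<-3, -16, 2, 9>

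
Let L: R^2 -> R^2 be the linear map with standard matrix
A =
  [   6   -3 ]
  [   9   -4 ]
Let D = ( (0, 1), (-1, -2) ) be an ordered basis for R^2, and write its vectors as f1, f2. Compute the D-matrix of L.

With P the matrix whose columns are f1, f2, [L]_D = P^(-1) A P.
Column by column: L(f1) = A f1 = (-3, -4); its D-coordinates (2, 3) give column 1.
Continuing for each basis vector yields [L]_D = [[2, -1], [3, 0]].

[[2, -1], [3, 0]]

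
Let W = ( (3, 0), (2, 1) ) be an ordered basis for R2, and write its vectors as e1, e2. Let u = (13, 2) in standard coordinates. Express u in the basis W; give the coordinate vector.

Write u = c_1 e1 + c_2 e2 and solve for the c_i.
System: 3c_1 + 2c_2 = 13, 0c_1 + c_2 = 2; solving gives c_1 = 3, c_2 = 2.
Check: 3e1 + 2e2 = (13, 2).

(3, 2)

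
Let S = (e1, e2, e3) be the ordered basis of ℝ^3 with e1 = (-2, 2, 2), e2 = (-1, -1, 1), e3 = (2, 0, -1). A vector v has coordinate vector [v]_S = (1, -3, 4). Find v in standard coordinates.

(9, 5, -5)

v = M [v]_S, where M has columns e1, ..., e3.
Carrying out the matrix-vector product, v = (9, 5, -5).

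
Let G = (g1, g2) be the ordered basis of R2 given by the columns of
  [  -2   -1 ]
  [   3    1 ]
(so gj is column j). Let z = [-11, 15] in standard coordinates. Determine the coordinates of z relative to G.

[4, 3]

[z]_G is the unique c with M c = z, where M has columns g1, g2.
System: -2c_1 - c_2 = -11, 3c_1 + c_2 = 15; solving gives c_1 = 4, c_2 = 3.
Check: 4g1 + 3g2 = [-11, 15].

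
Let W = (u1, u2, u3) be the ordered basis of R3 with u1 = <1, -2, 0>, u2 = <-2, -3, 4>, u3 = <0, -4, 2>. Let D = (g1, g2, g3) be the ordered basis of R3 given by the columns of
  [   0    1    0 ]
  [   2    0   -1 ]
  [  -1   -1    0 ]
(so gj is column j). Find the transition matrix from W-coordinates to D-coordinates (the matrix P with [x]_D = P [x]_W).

Column j of P is [uj]_D, since P maps W-coordinates to D-coordinates.
Expressing u1 in D: u1 = -g1 + g2 + 0·g3, so column 1 of P is <-1, 1, 0>.
Doing the same for each uj gives P = [[-1, -2, -2], [1, -2, 0], [0, -1, 0]].

[[-1, -2, -2], [1, -2, 0], [0, -1, 0]]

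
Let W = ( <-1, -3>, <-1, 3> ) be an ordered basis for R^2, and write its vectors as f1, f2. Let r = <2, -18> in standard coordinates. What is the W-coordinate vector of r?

We seek scalars with c_1 f1 + c_2 f2 = r; equivalently solve M c = r where the columns of M are f1, f2.
System: -c_1 - c_2 = 2, -3c_1 + 3c_2 = -18; solving gives c_1 = 2, c_2 = -4.
Check: 2f1 - 4f2 = <2, -18>.

<2, -4>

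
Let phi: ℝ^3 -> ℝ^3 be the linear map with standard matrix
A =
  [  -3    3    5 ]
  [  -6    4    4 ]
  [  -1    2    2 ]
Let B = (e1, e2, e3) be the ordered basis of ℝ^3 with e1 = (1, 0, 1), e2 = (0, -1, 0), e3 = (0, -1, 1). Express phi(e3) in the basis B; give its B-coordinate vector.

Column 3 of [phi]_B is the B-coordinate vector of phi(e3).
In standard coordinates phi(e3) = A e3 = (2, 0, 0).
Converting to B: (2, 0, 0) = 2e1 + 2e2 - 2e3, so the coordinate vector is (2, 2, -2).

(2, 2, -2)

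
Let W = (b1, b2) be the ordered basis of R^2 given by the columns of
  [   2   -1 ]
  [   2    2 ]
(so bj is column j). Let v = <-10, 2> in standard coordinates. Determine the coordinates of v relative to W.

<-3, 4>

[v]_W is the unique c with M c = v, where M has columns b1, b2.
System: 2c_1 - c_2 = -10, 2c_1 + 2c_2 = 2; solving gives c_1 = -3, c_2 = 4.
Check: -3b1 + 4b2 = <-10, 2>.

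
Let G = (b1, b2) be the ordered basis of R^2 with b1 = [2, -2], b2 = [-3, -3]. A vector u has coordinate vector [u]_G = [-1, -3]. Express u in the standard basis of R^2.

[7, 11]

By definition u = -b1 - 3b2.
Summing componentwise gives [7, 11].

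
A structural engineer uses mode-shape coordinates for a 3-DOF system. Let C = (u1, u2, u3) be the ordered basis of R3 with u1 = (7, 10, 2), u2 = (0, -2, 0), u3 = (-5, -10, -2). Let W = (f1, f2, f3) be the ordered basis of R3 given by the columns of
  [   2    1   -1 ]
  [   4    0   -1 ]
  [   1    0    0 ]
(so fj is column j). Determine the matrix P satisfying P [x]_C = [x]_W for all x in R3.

[[2, 0, -2], [1, 2, 1], [-2, 2, 2]]

Column j of P is [uj]_W, since P maps C-coordinates to W-coordinates.
Expressing u1 in W: u1 = 2f1 + f2 - 2f3, so column 1 of P is (2, 1, -2).
Doing the same for each uj gives P = [[2, 0, -2], [1, 2, 1], [-2, 2, 2]].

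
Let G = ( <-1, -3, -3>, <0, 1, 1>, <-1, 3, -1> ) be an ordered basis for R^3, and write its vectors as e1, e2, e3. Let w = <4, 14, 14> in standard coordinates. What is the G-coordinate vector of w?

Write w = c_1 e1 + ... + c_3 e3 and solve for the c_i.
Solving this 3x3 system gives c = (-4, 2, 0).
Check: -4e1 + 2e2 + 0·e3 = <4, 14, 14>.

<-4, 2, 0>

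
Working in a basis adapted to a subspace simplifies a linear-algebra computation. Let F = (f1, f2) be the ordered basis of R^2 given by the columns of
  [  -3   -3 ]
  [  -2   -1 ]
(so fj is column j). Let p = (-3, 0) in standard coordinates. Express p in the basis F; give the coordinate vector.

(-1, 2)

Write p = c_1 f1 + c_2 f2 and solve for the c_i.
System: -3c_1 - 3c_2 = -3, -2c_1 - c_2 = 0; solving gives c_1 = -1, c_2 = 2.
Check: -f1 + 2f2 = (-3, 0).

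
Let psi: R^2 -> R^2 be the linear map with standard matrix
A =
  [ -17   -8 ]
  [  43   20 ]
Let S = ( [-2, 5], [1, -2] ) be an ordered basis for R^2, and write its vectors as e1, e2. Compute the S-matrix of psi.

[[2, 1], [-2, 1]]

With P the matrix whose columns are e1, e2, [psi]_S = P^(-1) A P.
Column by column: psi(e1) = A e1 = [-6, 14]; its S-coordinates [2, -2] give column 1.
Continuing for each basis vector yields [psi]_S = [[2, 1], [-2, 1]].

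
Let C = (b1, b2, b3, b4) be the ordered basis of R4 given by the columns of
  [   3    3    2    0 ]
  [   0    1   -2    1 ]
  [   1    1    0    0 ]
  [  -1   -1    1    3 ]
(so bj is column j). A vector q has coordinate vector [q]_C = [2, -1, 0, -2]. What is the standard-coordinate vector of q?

The coordinates say q = 2b1 - b2 + 0·b3 - 2b4; adding the scaled basis vectors gives [3, -3, 1, -7].

[3, -3, 1, -7]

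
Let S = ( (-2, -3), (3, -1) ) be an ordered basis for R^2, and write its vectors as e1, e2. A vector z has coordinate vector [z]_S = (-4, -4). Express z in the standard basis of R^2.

The coordinates say z = -4e1 - 4e2; adding the scaled basis vectors gives (-4, 16).

(-4, 16)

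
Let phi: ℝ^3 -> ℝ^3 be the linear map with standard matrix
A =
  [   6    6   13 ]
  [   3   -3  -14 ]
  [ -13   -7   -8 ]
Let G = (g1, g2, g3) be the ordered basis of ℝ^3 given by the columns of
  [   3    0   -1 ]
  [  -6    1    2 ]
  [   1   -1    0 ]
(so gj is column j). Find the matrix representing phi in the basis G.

The j-th column of [phi]_G is [phi(gj)]_G.
phi(g1) = A g1 = <-5, 13, -5> = -2g1 + 3g2 - g3, so column 1 is <-2, 3, -1>.
Repeating for g2, g3 and assembling the columns gives [[-2, -2, 2], [3, -3, 3], [-1, 1, 0]].

[[-2, -2, 2], [3, -3, 3], [-1, 1, 0]]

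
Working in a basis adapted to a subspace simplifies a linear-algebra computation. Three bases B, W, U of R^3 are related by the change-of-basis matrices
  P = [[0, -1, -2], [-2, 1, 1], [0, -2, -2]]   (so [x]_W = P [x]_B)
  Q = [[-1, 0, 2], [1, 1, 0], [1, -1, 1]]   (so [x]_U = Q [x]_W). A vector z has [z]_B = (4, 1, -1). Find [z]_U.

First [z]_W = P [z]_B = (1, -8, 0).
Then [z]_U = Q [z]_W = (-1, -7, 9).

(-1, -7, 9)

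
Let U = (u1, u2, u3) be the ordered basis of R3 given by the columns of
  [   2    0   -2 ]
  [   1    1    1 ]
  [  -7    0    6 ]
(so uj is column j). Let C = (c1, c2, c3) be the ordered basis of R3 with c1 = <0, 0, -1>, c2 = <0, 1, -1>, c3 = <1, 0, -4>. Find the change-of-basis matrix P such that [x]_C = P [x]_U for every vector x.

[[-2, -1, 1], [1, 1, 1], [2, 0, -2]]

Let M have columns uj and N have columns cj. Then for every x, N [x]_C = x = M [x]_U, so P = N^(-1) M.
Since det N = 1, N^(-1) has integer entries; multiplying gives P = [[-2, -1, 1], [1, 1, 1], [2, 0, -2]].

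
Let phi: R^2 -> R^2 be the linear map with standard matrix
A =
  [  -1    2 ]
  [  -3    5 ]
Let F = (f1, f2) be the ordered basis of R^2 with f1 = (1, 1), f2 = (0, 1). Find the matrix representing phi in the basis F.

The j-th column of [phi]_F is [phi(fj)]_F.
phi(f1) = A f1 = (1, 2) = f1 + f2, so column 1 is (1, 1).
Repeating for f2 and assembling the columns gives [[1, 2], [1, 3]].

[[1, 2], [1, 3]]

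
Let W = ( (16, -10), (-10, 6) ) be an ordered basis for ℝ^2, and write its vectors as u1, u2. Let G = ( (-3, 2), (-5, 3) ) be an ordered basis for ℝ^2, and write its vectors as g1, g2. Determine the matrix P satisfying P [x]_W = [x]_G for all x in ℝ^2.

[[-2, 0], [-2, 2]]

Column j of P is [uj]_G, since P maps W-coordinates to G-coordinates.
Expressing u1 in G: u1 = -2g1 - 2g2, so column 1 of P is (-2, -2).
Doing the same for each uj gives P = [[-2, 0], [-2, 2]].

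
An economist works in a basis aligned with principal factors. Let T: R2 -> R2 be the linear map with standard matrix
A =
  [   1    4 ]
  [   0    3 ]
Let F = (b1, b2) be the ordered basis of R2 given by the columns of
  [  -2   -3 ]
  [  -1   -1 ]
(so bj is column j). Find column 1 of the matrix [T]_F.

(3, 0)

Compute T(b1) = A b1 = (-6, -3) in standard coordinates.
Then write this in F-coordinates: solve for y in y_1 b1 + y_2 b2 = (-6, -3).
This gives y = (3, 0), which is column 1 of [T]_F.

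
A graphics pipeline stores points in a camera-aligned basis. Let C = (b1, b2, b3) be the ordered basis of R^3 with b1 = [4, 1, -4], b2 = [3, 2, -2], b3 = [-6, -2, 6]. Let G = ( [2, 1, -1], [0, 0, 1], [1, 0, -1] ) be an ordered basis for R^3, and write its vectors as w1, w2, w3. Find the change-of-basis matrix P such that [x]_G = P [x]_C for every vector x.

[[1, 2, -2], [-1, -1, 2], [2, -1, -2]]

Take x = bj: its C-coordinates are the j-th standard unit vector, so P e_j — column j of P — equals [bj]_G.
b1 = w1 - w2 + 2w3, giving column 1 = [1, -1, 2]; repeating for each j gives P = [[1, 2, -2], [-1, -1, 2], [2, -1, -2]].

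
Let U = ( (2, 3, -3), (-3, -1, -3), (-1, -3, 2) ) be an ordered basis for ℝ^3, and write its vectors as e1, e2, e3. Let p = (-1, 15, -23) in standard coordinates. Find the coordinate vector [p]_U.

We seek scalars with c_1 e1 + ... + c_3 e3 = p; equivalently solve M c = p where the columns of M are e1, ..., e3.
Gaussian elimination on [M | p] yields c = (2, 3, -4).
Check: 2e1 + 3e2 - 4e3 = (-1, 15, -23).

(2, 3, -4)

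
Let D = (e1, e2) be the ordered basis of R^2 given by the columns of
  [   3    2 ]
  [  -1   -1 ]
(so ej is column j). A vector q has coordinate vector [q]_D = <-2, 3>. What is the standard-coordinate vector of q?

By definition q = -2e1 + 3e2.
Summing componentwise gives <0, -1>.

<0, -1>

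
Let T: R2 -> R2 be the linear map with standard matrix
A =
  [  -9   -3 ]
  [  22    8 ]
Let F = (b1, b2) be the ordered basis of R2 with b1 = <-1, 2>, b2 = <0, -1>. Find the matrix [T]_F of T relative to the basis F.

[[-3, -3], [0, 2]]

Let P have columns b1, b2. Then [T]_F = P^(-1) A P.
Here det P = 1, so P^(-1) is integer; computing A P first and then P^(-1)(A P) gives [[-3, -3], [0, 2]].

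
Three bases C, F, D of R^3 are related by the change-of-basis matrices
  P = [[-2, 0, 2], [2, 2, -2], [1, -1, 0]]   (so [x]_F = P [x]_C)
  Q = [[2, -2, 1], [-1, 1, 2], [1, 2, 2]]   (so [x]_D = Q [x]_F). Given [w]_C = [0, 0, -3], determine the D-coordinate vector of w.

First [w]_F = P [w]_C = [-6, 6, 0].
Then [w]_D = Q [w]_F = [-24, 12, 6].

[-24, 12, 6]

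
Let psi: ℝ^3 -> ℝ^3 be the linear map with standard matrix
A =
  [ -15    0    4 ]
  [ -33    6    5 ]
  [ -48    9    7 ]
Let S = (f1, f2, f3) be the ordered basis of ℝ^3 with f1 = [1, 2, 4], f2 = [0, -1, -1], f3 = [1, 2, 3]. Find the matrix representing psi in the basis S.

[[-2, -1, 0], [3, 3, 0], [3, -3, -3]]

Let P have columns f1, ..., f3. Then [psi]_S = P^(-1) A P.
Here det P = 1, so P^(-1) is integer; computing A P first and then P^(-1)(A P) gives [[-2, -1, 0], [3, 3, 0], [3, -3, -3]].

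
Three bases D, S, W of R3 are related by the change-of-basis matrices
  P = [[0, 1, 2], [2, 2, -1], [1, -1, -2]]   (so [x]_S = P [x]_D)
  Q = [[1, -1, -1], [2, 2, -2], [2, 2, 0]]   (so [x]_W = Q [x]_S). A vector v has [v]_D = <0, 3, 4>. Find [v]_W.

<20, 48, 26>

Apply P to get S-coordinates <11, 2, -11>, then Q to get W-coordinates.
The result is [v]_W = <20, 48, 26>.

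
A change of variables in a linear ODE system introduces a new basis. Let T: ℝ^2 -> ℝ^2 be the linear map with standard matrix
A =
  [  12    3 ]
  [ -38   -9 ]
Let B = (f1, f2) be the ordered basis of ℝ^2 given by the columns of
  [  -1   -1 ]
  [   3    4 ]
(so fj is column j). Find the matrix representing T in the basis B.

With P the matrix whose columns are f1, f2, [T]_B = P^(-1) A P.
Column by column: T(f1) = A f1 = [-3, 11]; its B-coordinates [1, 2] give column 1.
Continuing for each basis vector yields [T]_B = [[1, -2], [2, 2]].

[[1, -2], [2, 2]]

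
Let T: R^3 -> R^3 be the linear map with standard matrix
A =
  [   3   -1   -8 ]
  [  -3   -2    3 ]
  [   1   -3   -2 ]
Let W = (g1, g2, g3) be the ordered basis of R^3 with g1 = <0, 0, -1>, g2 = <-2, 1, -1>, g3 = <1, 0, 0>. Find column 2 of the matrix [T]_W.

<2, 1, 3>

Column 2 of [T]_W is the W-coordinate vector of T(g2).
In standard coordinates T(g2) = A g2 = <1, 1, -3>.
Converting to W: <1, 1, -3> = 2g1 + g2 + 3g3, so the coordinate vector is <2, 1, 3>.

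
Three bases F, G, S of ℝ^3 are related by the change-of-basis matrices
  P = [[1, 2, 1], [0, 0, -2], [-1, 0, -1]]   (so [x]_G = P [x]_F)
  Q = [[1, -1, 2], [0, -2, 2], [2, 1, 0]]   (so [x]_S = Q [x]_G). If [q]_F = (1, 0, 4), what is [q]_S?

(3, 6, 2)

Apply P to get G-coordinates (5, -8, -5), then Q to get S-coordinates.
The result is [q]_S = (3, 6, 2).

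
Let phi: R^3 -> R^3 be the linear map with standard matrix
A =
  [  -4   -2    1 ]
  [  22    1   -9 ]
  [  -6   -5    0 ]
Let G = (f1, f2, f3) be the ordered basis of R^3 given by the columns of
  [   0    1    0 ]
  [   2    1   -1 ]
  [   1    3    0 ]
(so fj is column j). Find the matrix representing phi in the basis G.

[[-1, -2, -1], [-3, -3, 2], [2, -3, 1]]

With P the matrix whose columns are f1, ..., f3, [phi]_G = P^(-1) A P.
Column by column: phi(f1) = A f1 = (-3, -7, -10); its G-coordinates (-1, -3, 2) give column 1.
Continuing for each basis vector yields [phi]_G = [[-1, -2, -1], [-3, -3, 2], [2, -3, 1]].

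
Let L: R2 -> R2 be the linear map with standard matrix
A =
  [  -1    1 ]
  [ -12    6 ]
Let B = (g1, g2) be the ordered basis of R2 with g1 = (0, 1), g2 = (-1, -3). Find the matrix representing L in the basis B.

Let P have columns g1, g2. Then [L]_B = P^(-1) A P.
Here det P = 1, so P^(-1) is integer; computing A P first and then P^(-1)(A P) gives [[3, 0], [-1, 2]].

[[3, 0], [-1, 2]]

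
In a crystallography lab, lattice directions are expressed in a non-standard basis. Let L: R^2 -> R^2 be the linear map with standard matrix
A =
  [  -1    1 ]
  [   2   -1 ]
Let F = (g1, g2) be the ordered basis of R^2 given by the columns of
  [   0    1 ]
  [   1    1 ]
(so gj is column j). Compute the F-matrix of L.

[[-2, 1], [1, 0]]

Let P have columns g1, g2. Then [L]_F = P^(-1) A P.
Here det P = -1, so P^(-1) is integer; computing A P first and then P^(-1)(A P) gives [[-2, 1], [1, 0]].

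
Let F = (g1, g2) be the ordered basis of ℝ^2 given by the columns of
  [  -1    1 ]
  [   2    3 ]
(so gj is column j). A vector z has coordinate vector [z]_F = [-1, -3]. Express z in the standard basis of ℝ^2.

[-2, -11]

The coordinates say z = -g1 - 3g2; adding the scaled basis vectors gives [-2, -11].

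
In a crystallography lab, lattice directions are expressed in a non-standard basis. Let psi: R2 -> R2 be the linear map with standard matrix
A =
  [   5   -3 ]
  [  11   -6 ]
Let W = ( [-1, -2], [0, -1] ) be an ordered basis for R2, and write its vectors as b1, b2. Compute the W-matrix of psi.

[[-1, -3], [1, 0]]

With P the matrix whose columns are b1, b2, [psi]_W = P^(-1) A P.
Column by column: psi(b1) = A b1 = [1, 1]; its W-coordinates [-1, 1] give column 1.
Continuing for each basis vector yields [psi]_W = [[-1, -3], [1, 0]].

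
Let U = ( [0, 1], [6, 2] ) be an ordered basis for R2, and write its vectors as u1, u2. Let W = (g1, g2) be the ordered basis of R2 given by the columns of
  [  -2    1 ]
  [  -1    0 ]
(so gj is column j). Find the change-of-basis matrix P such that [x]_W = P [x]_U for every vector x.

Take x = uj: its U-coordinates are the j-th standard unit vector, so P e_j — column j of P — equals [uj]_W.
u1 = -g1 - 2g2, giving column 1 = [-1, -2]; repeating for each j gives P = [[-1, -2], [-2, 2]].

[[-1, -2], [-2, 2]]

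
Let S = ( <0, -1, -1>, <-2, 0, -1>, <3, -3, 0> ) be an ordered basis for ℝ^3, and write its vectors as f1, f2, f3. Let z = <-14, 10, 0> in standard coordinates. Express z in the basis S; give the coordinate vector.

Write z = c_1 f1 + ... + c_3 f3 and solve for the c_i.
Solving this 3x3 system gives c = (-4, 4, -2).
Check: -4f1 + 4f2 - 2f3 = <-14, 10, 0>.

<-4, 4, -2>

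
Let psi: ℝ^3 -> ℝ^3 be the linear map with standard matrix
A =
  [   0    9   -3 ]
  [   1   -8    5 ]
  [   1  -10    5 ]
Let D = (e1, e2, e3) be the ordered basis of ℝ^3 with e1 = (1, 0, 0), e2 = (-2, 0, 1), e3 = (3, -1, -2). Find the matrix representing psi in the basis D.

[[1, 0, 2], [-1, -3, 1], [-1, -3, -1]]

The j-th column of [psi]_D is [psi(ej)]_D.
psi(e1) = A e1 = (0, 1, 1) = e1 - e2 - e3, so column 1 is (1, -1, -1).
Repeating for e2, e3 and assembling the columns gives [[1, 0, 2], [-1, -3, 1], [-1, -3, -1]].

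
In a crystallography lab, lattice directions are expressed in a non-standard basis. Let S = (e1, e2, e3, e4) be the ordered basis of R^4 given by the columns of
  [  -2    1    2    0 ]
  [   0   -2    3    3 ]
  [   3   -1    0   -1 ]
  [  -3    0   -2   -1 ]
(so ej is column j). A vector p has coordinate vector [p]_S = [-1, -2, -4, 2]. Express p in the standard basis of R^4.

The coordinates say p = -e1 - 2e2 - 4e3 + 2e4; adding the scaled basis vectors gives [-8, -2, -3, 9].

[-8, -2, -3, 9]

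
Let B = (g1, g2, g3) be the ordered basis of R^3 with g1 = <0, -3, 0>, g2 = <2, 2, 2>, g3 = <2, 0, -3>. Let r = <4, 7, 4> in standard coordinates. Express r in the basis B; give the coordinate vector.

<-1, 2, 0>

We seek scalars with c_1 g1 + ... + c_3 g3 = r; equivalently solve M c = r where the columns of M are g1, ..., g3.
Row-reducing the augmented matrix [M | r] gives c = (-1, 2, 0).
Check: -g1 + 2g2 + 0·g3 = <4, 7, 4>.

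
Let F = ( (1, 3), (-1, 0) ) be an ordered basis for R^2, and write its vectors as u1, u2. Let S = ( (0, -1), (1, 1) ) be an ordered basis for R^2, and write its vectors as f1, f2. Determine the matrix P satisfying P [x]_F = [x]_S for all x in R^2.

[[-2, -1], [1, -1]]

Column j of P is [uj]_S, since P maps F-coordinates to S-coordinates.
Expressing u1 in S: u1 = -2f1 + f2, so column 1 of P is (-2, 1).
Doing the same for each uj gives P = [[-2, -1], [1, -1]].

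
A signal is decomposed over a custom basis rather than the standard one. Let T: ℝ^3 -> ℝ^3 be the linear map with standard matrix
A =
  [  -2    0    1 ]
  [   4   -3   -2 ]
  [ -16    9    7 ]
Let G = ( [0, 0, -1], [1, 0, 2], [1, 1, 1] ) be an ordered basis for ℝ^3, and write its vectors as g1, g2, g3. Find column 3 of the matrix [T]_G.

[-1, 0, -1]

Column 3 of [T]_G is the G-coordinate vector of T(g3).
In standard coordinates T(g3) = A g3 = [-1, -1, 0].
Converting to G: [-1, -1, 0] = -g1 + 0·g2 - g3, so the coordinate vector is [-1, 0, -1].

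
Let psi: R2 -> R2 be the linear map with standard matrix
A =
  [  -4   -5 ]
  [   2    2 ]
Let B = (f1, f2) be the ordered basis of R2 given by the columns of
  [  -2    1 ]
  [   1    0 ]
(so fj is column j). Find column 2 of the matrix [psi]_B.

Compute psi(f2) = A f2 = (-4, 2) in standard coordinates.
Then write this in B-coordinates: solve for y in y_1 f1 + y_2 f2 = (-4, 2).
This gives y = (2, 0), which is column 2 of [psi]_B.

(2, 0)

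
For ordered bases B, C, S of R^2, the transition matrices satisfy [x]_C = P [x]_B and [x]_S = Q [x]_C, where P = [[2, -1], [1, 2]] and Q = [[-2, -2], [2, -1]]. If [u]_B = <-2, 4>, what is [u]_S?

<4, -22>

Apply P to get C-coordinates <-8, 6>, then Q to get S-coordinates.
The result is [u]_S = <4, -22>.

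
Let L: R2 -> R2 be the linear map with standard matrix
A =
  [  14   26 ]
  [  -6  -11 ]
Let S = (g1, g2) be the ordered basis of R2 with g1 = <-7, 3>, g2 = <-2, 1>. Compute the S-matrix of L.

Let P have columns g1, g2. Then [L]_S = P^(-1) A P.
Here det P = -1, so P^(-1) is integer; computing A P first and then P^(-1)(A P) gives [[2, 0], [3, 1]].

[[2, 0], [3, 1]]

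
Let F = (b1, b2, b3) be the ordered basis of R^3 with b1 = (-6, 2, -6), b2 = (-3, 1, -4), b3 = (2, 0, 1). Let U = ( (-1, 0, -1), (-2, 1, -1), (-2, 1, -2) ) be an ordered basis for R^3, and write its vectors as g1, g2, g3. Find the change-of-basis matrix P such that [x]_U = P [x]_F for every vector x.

Let M have columns bj and N have columns gj. Then for every x, N [x]_U = x = M [x]_F, so P = N^(-1) M.
Since det N = 1, N^(-1) has integer entries; multiplying gives P = [[2, 1, -2], [0, -1, -1], [2, 2, 1]].

[[2, 1, -2], [0, -1, -1], [2, 2, 1]]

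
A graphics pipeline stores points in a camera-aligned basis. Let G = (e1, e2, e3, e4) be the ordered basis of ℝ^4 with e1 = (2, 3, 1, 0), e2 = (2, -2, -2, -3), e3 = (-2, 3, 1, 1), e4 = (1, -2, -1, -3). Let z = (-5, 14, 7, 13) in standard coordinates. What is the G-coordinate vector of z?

(1, -1, 1, -3)

Write z = c_1 e1 + ... + c_4 e4 and solve for the c_i.
Solving this 4x4 system gives c = (1, -1, 1, -3).
Check: e1 - e2 + e3 - 3e4 = (-5, 14, 7, 13).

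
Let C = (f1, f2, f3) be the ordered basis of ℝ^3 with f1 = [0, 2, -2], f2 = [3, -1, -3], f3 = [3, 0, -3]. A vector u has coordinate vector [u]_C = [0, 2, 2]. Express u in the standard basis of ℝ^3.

By definition u = 0·f1 + 2f2 + 2f3.
Summing componentwise gives [12, -2, -12].

[12, -2, -12]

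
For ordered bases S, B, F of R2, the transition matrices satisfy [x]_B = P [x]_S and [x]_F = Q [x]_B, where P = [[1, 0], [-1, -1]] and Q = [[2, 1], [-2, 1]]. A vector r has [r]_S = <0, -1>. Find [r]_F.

<1, 1>

Apply P to get B-coordinates <0, 1>, then Q to get F-coordinates.
The result is [r]_F = <1, 1>.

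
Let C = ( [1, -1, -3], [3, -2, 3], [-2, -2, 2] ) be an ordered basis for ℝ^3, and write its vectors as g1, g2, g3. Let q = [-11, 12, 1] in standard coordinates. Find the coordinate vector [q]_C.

[-4, -3, -1]

[q]_C is the unique c with M c = q, where M has columns g1, ..., g3.
Gaussian elimination on [M | q] yields c = (-4, -3, -1).
Check: -4g1 - 3g2 - g3 = [-11, 12, 1].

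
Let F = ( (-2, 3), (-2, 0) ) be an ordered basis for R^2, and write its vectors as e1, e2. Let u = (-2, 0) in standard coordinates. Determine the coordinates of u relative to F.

[u]_F is the unique c with M c = u, where M has columns e1, e2.
System: -2c_1 - 2c_2 = -2, 3c_1 + 0c_2 = 0; solving gives c_1 = 0, c_2 = 1.
Check: 0·e1 + e2 = (-2, 0).

(0, 1)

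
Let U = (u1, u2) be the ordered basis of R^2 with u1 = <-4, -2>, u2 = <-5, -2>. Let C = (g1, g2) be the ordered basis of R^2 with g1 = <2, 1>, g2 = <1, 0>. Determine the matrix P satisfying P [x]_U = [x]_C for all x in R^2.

[[-2, -2], [0, -1]]

Column j of P is [uj]_C, since P maps U-coordinates to C-coordinates.
Expressing u1 in C: u1 = -2g1 + 0·g2, so column 1 of P is <-2, 0>.
Doing the same for each uj gives P = [[-2, -2], [0, -1]].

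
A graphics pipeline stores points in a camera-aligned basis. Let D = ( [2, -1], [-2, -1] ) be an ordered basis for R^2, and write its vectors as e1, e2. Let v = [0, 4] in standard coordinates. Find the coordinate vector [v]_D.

[-2, -2]

Write v = c_1 e1 + c_2 e2 and solve for the c_i.
System: 2c_1 - 2c_2 = 0, -c_1 - c_2 = 4; solving gives c_1 = -2, c_2 = -2.
Check: -2e1 - 2e2 = [0, 4].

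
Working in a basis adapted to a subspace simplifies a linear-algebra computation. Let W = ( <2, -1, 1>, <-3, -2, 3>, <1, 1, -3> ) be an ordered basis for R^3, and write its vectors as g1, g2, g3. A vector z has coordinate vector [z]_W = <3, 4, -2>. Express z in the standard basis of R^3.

The coordinates say z = 3g1 + 4g2 - 2g3; adding the scaled basis vectors gives <-8, -13, 21>.

<-8, -13, 21>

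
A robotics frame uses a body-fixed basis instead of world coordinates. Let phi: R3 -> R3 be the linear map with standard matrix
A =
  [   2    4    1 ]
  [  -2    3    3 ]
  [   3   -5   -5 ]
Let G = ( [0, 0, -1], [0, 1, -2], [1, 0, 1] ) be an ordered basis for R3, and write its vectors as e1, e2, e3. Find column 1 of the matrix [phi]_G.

Compute phi(e1) = A e1 = [-1, -3, 5] in standard coordinates.
Then write this in G-coordinates: solve for y in y_1 e1 + ... + y_3 e3 = [-1, -3, 5].
This gives y = [0, -3, -1], which is column 1 of [phi]_G.

[0, -3, -1]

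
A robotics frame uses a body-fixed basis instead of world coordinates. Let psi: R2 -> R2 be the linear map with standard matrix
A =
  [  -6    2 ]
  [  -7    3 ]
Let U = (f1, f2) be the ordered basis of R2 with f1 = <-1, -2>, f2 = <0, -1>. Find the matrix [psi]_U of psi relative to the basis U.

Let P have columns f1, f2. Then [psi]_U = P^(-1) A P.
Here det P = 1, so P^(-1) is integer; computing A P first and then P^(-1)(A P) gives [[-2, 2], [3, -1]].

[[-2, 2], [3, -1]]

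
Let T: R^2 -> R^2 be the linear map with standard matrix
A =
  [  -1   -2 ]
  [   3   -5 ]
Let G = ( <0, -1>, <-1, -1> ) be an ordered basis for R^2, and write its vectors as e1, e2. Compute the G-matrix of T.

Let P have columns e1, e2. Then [T]_G = P^(-1) A P.
Here det P = -1, so P^(-1) is integer; computing A P first and then P^(-1)(A P) gives [[-3, 1], [-2, -3]].

[[-3, 1], [-2, -3]]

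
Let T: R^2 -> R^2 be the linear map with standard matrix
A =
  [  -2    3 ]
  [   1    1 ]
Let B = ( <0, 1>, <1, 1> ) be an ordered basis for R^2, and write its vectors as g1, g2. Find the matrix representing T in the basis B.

[[-2, 1], [3, 1]]

The j-th column of [T]_B is [T(gj)]_B.
T(g1) = A g1 = <3, 1> = -2g1 + 3g2, so column 1 is <-2, 3>.
Repeating for g2 and assembling the columns gives [[-2, 1], [3, 1]].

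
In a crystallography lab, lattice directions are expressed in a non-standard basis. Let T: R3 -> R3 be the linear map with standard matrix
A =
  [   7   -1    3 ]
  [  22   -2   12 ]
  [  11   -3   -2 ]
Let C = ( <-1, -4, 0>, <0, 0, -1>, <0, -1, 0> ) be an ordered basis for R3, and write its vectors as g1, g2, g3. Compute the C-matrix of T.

[[3, 3, -1], [-1, -2, -3], [2, 0, 2]]

The j-th column of [T]_C is [T(gj)]_C.
T(g1) = A g1 = <-3, -14, 1> = 3g1 - g2 + 2g3, so column 1 is <3, -1, 2>.
Repeating for g2, g3 and assembling the columns gives [[3, 3, -1], [-1, -2, -3], [2, 0, 2]].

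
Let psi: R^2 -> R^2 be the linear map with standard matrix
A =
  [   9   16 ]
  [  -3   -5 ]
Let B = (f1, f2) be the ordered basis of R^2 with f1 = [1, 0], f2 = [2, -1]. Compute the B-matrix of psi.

[[3, 0], [3, 1]]

Let P have columns f1, f2. Then [psi]_B = P^(-1) A P.
Here det P = -1, so P^(-1) is integer; computing A P first and then P^(-1)(A P) gives [[3, 0], [3, 1]].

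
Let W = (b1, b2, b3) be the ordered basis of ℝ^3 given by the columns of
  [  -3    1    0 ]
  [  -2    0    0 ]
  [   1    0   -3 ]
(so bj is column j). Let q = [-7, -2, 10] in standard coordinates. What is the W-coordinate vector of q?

[q]_W is the unique c with M c = q, where M has columns b1, ..., b3.
Row-reducing the augmented matrix [M | q] gives c = (1, -4, -3).
Check: b1 - 4b2 - 3b3 = [-7, -2, 10].

[1, -4, -3]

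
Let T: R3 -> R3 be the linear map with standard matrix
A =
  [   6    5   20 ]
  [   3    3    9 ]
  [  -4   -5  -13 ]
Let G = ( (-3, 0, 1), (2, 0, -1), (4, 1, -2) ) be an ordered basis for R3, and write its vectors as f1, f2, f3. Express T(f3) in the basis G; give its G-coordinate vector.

(1, 2, -3)

Compute T(f3) = A f3 = (-11, -3, 5) in standard coordinates.
Then write this in G-coordinates: solve for y in y_1 f1 + ... + y_3 f3 = (-11, -3, 5).
This gives y = (1, 2, -3), which is column 3 of [T]_G.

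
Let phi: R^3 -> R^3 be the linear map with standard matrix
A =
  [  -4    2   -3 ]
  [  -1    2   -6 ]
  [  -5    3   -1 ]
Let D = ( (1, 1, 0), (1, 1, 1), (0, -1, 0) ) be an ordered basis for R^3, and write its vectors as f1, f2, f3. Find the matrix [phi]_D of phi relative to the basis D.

The j-th column of [phi]_D is [phi(fj)]_D.
phi(f1) = A f1 = (-2, 1, -2) = 0·f1 - 2f2 - 3f3, so column 1 is (0, -2, -3).
Repeating for f2, f3 and assembling the columns gives [[0, -2, 1], [-2, -3, -3], [-3, 0, 0]].

[[0, -2, 1], [-2, -3, -3], [-3, 0, 0]]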